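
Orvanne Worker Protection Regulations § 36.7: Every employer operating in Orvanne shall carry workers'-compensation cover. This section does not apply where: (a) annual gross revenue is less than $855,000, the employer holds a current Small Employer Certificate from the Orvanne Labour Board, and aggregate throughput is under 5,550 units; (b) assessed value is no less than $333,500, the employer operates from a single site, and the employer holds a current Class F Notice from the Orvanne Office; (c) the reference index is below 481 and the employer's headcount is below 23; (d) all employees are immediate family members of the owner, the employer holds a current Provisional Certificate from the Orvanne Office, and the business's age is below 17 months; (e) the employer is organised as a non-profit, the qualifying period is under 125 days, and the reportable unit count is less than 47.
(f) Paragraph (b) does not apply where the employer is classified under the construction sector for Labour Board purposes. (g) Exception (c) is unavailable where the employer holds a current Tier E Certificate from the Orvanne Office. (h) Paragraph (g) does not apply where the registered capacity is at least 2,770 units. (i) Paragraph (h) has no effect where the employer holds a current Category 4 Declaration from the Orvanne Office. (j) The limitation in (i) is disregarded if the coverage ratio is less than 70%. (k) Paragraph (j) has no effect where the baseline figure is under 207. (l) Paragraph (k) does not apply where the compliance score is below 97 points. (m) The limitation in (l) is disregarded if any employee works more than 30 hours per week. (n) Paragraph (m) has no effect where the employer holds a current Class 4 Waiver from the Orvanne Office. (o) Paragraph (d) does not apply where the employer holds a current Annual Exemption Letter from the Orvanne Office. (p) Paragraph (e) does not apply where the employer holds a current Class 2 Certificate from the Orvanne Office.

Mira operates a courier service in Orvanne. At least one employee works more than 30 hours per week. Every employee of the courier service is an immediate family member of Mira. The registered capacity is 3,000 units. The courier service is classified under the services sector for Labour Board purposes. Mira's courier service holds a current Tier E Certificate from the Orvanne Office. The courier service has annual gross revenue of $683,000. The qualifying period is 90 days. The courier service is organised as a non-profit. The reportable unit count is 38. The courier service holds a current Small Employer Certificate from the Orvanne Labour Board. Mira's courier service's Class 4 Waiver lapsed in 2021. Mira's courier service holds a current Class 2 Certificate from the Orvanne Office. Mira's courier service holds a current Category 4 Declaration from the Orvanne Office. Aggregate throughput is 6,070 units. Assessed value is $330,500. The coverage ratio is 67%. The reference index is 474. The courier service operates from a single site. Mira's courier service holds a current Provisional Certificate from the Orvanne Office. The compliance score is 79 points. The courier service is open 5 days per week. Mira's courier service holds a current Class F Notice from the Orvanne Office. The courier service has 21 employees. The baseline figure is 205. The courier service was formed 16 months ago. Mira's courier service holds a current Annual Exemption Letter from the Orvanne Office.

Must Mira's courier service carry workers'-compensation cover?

Exception (a) fails — aggregate throughput is 6,070 units, not under 5,550 units.
Exception (b) requires that assessed value is no less than $333,500; but assessed value is $330,500, short of $333,500, so (b) is unavailable.
Exception (c) is satisfied on its face — the reference index is 474, below the 481 limit; the employer's headcount is 21, below the 23 limit. But applying paragraphs (g)–(n): (g) operates against (c): a current Tier E Certificate is held. (h) would limit (g) — the registered capacity is 3,000 units, meeting the 2,770 units threshold — but (i) sets (h) aside: (i) operates against (h): a current Category 4 Declaration is held. (j) would limit (i) — the coverage ratio is 67%, less than the 70% limit — but (k) sets (j) aside: (k) is triggered — the baseline figure is 205, under the 207 limit. (l) is triggered (the compliance score is 79 points, below the 97 points limit), but is overridden by (m): (m) is engaged — at least one employee exceeds 30 hours/week. (n), which would lift (m), is inapplicable — there is no Class 4 Waiver in force. Exception (c) does not apply.
Exception (d) is satisfied on its face — every employee is an immediate family member; a current Provisional Certificate is held; the business's age is 16 months, below the 17 months limit. But: (o) operates against (d): a current Annual Exemption Letter is held. So (d) is unavailable.
Exception (e) is satisfied on its face — the employer is a non-profit; the qualifying period is 90 days, under the 125 days limit; the reportable unit count is 38, less than the 47 limit. But: (p) applies — a current Class 2 Certificate is held. So (e) is unavailable.
Every exception is unavailable, so the rule governs.

Yes — Mira's courier service must carry workers'-compensation cover.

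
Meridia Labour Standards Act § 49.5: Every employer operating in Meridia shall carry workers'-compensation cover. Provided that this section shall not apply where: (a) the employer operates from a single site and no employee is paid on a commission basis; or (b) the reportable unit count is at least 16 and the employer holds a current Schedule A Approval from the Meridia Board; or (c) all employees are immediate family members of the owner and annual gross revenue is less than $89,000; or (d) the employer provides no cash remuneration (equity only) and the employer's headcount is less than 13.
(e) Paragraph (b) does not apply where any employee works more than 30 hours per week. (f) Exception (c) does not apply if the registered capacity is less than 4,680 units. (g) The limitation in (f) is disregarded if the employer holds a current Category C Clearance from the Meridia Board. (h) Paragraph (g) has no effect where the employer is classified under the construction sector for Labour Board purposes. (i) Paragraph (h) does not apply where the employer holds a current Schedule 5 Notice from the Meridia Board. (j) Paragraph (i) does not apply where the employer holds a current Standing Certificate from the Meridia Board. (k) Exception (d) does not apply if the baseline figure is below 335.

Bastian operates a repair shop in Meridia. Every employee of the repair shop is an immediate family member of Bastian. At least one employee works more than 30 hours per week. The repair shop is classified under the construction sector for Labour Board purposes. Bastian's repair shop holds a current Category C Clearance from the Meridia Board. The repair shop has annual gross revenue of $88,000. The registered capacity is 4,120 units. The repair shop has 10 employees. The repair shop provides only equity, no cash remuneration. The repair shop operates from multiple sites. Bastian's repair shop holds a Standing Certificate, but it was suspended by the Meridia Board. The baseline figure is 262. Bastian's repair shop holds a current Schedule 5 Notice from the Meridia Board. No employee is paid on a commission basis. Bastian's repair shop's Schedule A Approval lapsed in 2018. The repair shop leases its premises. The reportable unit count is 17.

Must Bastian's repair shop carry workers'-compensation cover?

No — exception (c) applies; Bastian's repair shop is not required to carry workers'-compensation cover.

Exception (a) fails — the employer operates from multiple sites.
Exception (b) fails — no current Schedule A Approval is held.
Exception (c)'s conditions are all satisfied: every employee is an immediate family member; annual gross revenue is $88,000, less than the $89,000 limit. Considering the limiting provisions: (f) would limit (c) — the registered capacity is 4,120 units, less than the 4,680 units limit — but (g) sets (f) aside: (g) operates — a current Category C Clearance is held. (h) operates (the repair shop is classified under the construction sector), but yields to (i): (i) operates against (h): a current Schedule 5 Notice is held. (j), which would lift (i), does not operate here — no current Standing Certificate is held. Exception (c) stands.
Exception (d): remuneration is equity-only; the employer's headcount is 10, less than the 13 limit — every condition holds. Turning to paragraph (k): (k) is triggered — the baseline figure is 262, below the 335 limit. So (d) is unavailable.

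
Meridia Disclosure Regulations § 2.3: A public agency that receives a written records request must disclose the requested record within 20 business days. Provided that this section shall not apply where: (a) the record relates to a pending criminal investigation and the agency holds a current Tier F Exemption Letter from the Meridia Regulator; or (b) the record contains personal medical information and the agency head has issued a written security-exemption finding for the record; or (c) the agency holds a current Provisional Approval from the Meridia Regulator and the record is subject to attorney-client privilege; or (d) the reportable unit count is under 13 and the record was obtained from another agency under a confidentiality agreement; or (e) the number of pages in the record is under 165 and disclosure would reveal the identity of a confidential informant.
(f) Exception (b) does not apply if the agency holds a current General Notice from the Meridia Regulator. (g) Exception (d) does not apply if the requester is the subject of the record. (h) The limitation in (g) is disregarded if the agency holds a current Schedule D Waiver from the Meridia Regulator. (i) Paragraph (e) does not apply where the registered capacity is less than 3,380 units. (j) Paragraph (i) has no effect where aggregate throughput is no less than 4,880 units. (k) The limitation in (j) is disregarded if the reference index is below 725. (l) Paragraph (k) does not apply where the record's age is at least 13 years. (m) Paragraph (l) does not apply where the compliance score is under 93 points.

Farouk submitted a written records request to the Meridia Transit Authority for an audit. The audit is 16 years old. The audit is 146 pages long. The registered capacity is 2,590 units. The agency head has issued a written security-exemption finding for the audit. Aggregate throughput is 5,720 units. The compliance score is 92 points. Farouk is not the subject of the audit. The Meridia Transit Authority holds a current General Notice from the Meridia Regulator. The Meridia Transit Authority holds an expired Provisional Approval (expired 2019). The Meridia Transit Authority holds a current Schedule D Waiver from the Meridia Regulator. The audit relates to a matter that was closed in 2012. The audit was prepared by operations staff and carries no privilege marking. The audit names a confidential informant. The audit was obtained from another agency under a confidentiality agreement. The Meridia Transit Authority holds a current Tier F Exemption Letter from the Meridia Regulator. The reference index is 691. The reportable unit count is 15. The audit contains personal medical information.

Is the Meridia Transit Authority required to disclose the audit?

Yes — the Meridia Transit Authority must disclose the audit.

Exception (a) requires that the record relates to a pending criminal investigation; but the audit relates to a closed matter, so (a) is unavailable.
Exception (b): the audit contains personal medical information; a written security-exemption finding has been issued — every condition holds. But: (f) operates against (b): a current General Notice is held. So (b) is unavailable.
Exception (c) fails — no current Provisional Approval is held.
Exception (d) fails — the reportable unit count is 15, not under 13.
All of (e)'s requirements are met (the number of pages in the record is 146, under the 165 limit; the audit names a confidential informant). But applying paragraphs (i)–(m): (i) operates — the registered capacity is 2,590 units, less than the 3,380 units limit. (j) would limit (i) — aggregate throughput is 5,720 units, meeting the 4,880 units threshold — but (k) sets (j) aside: (k) operates against (j): the reference index is 691, below the 725 limit. (l) would limit (k) — the record's age is 16 years, meeting the 13 years threshold — but (m) sets (l) aside: (m) operates against (l): the compliance score is 92 points, under the 93 points limit. (e) is therefore removed.
No exception is made out. the Meridia Transit Authority falls within the general rule.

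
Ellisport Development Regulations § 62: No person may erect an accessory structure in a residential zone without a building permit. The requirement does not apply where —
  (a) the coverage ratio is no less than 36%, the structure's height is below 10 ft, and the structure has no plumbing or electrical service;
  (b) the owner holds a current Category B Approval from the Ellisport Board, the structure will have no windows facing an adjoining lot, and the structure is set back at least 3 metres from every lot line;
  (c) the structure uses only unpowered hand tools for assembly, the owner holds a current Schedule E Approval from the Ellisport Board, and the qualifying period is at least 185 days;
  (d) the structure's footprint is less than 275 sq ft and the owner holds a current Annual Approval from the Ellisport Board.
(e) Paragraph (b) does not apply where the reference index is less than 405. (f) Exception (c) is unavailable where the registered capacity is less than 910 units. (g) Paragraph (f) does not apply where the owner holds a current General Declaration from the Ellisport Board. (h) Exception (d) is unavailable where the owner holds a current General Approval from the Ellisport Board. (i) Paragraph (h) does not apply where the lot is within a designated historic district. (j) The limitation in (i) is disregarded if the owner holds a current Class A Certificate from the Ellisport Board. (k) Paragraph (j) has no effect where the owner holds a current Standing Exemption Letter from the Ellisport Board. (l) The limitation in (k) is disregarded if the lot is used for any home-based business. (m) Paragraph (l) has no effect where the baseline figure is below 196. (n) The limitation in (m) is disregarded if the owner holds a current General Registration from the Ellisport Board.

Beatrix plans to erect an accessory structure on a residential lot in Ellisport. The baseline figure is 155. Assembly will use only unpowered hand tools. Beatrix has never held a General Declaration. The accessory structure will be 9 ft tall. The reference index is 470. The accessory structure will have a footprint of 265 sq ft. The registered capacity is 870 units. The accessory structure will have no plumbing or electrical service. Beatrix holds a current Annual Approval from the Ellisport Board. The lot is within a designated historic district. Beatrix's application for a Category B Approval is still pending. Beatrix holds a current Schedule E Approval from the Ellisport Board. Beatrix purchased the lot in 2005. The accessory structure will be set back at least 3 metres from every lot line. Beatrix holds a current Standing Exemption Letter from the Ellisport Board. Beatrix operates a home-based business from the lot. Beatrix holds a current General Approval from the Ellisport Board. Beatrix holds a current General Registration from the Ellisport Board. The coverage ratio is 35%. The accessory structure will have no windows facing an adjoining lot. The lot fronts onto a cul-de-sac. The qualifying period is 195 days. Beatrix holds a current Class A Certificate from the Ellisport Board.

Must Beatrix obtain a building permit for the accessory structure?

Yes — Beatrix must obtain a building permit.

Exception (a) does not apply: the coverage ratio is 35%, short of 36%.
Exception (b) fails — the Category B Approval is not current.
Exception (c)'s conditions are all satisfied: assembly uses only hand tools; a current Schedule E Approval is held; the qualifying period is 195 days, meeting the 185 days threshold. Turning to paragraphs (f)–(g): (f) operates against (c): the registered capacity is 870 units, less than the 910 units limit. (g) does not operate here (the General Declaration is not current), so (f) stands. Exception (c) does not apply.
Exception (d) is satisfied on its face — the structure's footprint is 265 sq ft, less than the 275 sq ft limit; a current Annual Approval is held. Turning to paragraphs (h)–(n): (h) is engaged — a current General Approval is held. (i) would limit (h) — the lot is in a historic district — but (j) sets (i) aside: (j) operates against (i): a current Class A Certificate is held. (k) would limit (j) — a current Standing Exemption Letter is held — but (l) sets (k) aside: (l) is engaged — a home-based business operates on the lot. (m) would limit (l) — the baseline figure is 155, below the 196 limit — but (n) sets (m) aside: (n) operates against (m): a current General Registration is held. (d) is therefore removed.
No exception displaces § 62.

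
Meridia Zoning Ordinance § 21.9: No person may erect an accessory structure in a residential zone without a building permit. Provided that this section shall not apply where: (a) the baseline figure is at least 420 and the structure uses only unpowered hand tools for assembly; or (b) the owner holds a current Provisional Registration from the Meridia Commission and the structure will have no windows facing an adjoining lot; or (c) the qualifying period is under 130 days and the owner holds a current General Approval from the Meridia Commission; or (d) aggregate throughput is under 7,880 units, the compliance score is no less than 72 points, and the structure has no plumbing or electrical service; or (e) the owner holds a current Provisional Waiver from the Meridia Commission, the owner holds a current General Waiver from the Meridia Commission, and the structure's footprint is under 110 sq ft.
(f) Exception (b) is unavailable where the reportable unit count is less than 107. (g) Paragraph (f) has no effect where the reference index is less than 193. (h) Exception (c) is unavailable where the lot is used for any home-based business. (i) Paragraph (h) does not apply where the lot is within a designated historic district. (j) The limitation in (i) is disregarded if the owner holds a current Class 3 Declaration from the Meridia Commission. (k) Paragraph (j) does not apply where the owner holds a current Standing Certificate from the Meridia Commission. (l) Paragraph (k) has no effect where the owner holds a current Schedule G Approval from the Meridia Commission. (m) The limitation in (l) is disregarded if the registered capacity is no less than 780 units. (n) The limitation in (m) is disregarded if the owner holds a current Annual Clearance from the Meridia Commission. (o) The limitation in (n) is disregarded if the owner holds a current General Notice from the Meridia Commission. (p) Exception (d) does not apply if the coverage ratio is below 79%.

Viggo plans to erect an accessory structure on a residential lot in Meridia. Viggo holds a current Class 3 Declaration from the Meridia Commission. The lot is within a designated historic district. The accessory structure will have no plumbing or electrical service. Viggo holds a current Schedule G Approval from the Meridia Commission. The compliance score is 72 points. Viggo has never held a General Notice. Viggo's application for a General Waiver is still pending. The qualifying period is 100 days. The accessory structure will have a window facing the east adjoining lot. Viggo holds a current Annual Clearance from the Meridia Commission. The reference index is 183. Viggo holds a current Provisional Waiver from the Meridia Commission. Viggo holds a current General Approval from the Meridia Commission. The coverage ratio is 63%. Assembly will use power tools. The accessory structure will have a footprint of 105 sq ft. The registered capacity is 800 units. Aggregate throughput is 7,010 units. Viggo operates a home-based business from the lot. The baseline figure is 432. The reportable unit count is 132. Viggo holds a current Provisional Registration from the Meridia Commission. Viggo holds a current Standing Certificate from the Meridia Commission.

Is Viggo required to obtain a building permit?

Yes — Viggo must obtain a building permit.

Exception (a) requires that the structure uses only unpowered hand tools for assembly; but assembly uses power tools, so (a) is unavailable.
Exception (b) requires that the structure will have no windows facing an adjoining lot; but a window faces an adjoining lot, so (b) is unavailable.
Exception (c)'s conditions are all satisfied: the qualifying period is 100 days, under the 130 days limit; a current General Approval is held. However, paragraphs (h)–(o) must be considered: (h) is engaged — a home-based business operates on the lot. (i) would limit (h) — the lot is in a historic district — but (j) sets (i) aside: (j) operates — a current Class 3 Declaration is held. (k) would limit (j) — a current Standing Certificate is held — but (l) sets (k) aside: (l) is engaged — a current Schedule G Approval is held. (m) is triggered (the registered capacity is 800 units, meeting the 780 units threshold), but yields to (n): (n) operates against (m): a current Annual Clearance is held. (o) does not operate here (the General Notice is not current), so (n) stands. Exception (c) does not apply.
Exception (d): aggregate throughput is 7,010 units, under the 7,880 units limit; the compliance score is 72 points, meeting the 72 points threshold; there is no plumbing or electrical service — every condition holds. But applying paragraph (p): (p) is triggered — the coverage ratio is 63%, below the 79% limit. Exception (d) does not apply.
Exception (e) does not apply: the General Waiver is not current.
None of the exceptions is available; § 21.9 applies in full.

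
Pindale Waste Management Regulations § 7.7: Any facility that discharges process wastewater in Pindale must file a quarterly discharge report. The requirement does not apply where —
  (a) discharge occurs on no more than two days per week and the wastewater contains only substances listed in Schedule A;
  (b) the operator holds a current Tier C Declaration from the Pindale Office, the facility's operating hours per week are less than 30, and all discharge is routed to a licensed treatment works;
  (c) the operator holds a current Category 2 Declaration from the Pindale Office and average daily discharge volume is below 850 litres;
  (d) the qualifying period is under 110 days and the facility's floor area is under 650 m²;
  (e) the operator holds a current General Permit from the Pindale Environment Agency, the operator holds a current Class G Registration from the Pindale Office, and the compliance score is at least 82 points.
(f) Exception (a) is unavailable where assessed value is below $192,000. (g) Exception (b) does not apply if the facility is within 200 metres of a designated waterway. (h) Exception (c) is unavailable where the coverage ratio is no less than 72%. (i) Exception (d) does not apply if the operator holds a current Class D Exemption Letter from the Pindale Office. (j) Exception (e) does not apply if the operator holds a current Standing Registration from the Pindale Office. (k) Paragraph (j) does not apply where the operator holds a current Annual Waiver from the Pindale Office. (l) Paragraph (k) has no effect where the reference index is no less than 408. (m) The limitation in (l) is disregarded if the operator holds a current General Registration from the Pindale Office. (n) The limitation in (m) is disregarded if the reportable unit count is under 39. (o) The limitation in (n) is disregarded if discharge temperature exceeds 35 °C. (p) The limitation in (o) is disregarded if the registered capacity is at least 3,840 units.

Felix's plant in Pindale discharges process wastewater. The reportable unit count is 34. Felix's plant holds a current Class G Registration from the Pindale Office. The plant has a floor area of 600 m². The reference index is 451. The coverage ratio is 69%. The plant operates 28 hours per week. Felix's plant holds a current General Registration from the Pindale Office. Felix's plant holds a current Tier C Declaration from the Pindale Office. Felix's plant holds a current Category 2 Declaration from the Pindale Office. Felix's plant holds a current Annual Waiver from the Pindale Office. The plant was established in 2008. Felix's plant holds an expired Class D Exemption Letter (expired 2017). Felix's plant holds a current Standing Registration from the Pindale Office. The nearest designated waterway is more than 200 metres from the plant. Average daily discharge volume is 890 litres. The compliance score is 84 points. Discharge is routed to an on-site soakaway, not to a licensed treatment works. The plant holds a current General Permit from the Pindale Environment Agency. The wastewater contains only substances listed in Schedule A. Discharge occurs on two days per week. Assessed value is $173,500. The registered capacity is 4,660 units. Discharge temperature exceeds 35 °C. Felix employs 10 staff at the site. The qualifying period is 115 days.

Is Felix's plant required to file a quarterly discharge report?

Exception (a): discharge occurs on no more than two days per week; the wastewater is Schedule-A-only — every condition holds. However, paragraph (f) must be considered: (f) operates against (a): assessed value is $173,500, below the $192,000 limit. Exception (a) does not apply.
Exception (b) fails — discharge is not routed to a licensed treatment works.
Exception (c) does not apply: average daily discharge volume is 890 litres, not below 850 litres.
Exception (d) does not apply: the qualifying period is 115 days, not under 110 days.
All of (e)'s requirements are met (a current General Permit is held; a current Class G Registration is held; the compliance score is 84 points, meeting the 82 points threshold). However, paragraphs (j)–(p) must be considered: (j) operates — a current Standing Registration is held. (k) is engaged (a current Annual Waiver is held), but is set aside by (l): (l) operates against (k): the reference index is 451, meeting the 408 threshold. (m) would limit (l) — a current General Registration is held — but (n) sets (m) aside: (n) applies — the reportable unit count is 34, under the 39 limit. (o) applies (discharge temperature exceeds 35 °C), but yields to (p): (p) applies — the registered capacity is 4,660 units, meeting the 3,840 units threshold. (e) is therefore removed.
No exception applies. The general rule governs.

Yes — Felix's plant must file a quarterly discharge report.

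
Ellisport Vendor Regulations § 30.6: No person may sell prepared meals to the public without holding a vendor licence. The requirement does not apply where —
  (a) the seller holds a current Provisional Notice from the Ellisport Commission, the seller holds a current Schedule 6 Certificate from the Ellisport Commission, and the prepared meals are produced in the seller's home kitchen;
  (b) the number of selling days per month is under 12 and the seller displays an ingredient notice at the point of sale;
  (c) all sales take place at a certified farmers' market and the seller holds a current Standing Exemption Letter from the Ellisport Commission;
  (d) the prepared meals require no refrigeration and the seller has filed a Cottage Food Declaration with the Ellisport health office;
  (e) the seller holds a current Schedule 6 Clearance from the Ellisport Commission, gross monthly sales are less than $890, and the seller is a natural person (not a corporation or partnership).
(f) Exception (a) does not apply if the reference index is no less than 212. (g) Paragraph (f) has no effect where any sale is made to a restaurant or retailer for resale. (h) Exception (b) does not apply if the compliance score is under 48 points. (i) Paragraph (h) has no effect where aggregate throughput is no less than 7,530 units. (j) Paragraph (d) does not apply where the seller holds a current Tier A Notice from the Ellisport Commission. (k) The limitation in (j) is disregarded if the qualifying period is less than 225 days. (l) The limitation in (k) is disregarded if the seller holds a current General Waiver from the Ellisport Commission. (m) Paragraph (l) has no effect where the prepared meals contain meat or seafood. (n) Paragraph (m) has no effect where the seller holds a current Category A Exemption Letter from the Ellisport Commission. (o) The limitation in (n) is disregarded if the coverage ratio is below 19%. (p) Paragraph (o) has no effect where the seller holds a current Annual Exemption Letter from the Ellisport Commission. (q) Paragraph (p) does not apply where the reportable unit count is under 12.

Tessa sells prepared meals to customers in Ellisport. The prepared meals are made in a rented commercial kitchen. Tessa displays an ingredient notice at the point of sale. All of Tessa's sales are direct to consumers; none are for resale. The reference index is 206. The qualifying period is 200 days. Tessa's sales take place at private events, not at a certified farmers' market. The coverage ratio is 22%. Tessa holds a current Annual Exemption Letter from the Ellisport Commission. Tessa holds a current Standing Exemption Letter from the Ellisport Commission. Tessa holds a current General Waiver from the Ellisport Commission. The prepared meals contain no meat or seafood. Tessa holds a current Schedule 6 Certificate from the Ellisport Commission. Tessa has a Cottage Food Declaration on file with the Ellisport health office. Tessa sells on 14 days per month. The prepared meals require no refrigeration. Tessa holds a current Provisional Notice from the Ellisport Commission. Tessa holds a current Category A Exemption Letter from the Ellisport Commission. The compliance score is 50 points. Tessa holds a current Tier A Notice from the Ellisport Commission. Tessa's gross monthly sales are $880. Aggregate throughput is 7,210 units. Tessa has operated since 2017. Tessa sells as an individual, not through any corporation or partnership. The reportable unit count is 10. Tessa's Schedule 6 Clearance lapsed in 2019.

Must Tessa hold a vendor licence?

Exception (a) requires that the prepared meals are produced in the seller's home kitchen; but the prepared meals are made in a commercial kitchen, not a home kitchen, so (a) is unavailable.
Exception (b) requires that the number of selling days per month is under 12; but the number of selling days per month is 14, not under 12, so (b) is unavailable.
Exception (c) fails — sales are at private events, not a certified farmers' market.
Exception (d)'s conditions are all satisfied: the prepared meals are shelf-stable; a Cottage Food Declaration is on file. But: (j) applies — a current Tier A Notice is held. (k) applies (the qualifying period is 200 days, less than the 225 days limit), but yields to (l): (l) applies — a current General Waiver is held. (m), which would lift (l), is not engaged — the prepared meals contain no meat or seafood. (d) is therefore removed.
Exception (e) requires that the seller holds a current Schedule 6 Clearance from the Ellisport Commission; but the Schedule 6 Clearance is not current, so (e) is unavailable.
No exception displaces § 30.6.

Yes — Tessa must hold a vendor licence.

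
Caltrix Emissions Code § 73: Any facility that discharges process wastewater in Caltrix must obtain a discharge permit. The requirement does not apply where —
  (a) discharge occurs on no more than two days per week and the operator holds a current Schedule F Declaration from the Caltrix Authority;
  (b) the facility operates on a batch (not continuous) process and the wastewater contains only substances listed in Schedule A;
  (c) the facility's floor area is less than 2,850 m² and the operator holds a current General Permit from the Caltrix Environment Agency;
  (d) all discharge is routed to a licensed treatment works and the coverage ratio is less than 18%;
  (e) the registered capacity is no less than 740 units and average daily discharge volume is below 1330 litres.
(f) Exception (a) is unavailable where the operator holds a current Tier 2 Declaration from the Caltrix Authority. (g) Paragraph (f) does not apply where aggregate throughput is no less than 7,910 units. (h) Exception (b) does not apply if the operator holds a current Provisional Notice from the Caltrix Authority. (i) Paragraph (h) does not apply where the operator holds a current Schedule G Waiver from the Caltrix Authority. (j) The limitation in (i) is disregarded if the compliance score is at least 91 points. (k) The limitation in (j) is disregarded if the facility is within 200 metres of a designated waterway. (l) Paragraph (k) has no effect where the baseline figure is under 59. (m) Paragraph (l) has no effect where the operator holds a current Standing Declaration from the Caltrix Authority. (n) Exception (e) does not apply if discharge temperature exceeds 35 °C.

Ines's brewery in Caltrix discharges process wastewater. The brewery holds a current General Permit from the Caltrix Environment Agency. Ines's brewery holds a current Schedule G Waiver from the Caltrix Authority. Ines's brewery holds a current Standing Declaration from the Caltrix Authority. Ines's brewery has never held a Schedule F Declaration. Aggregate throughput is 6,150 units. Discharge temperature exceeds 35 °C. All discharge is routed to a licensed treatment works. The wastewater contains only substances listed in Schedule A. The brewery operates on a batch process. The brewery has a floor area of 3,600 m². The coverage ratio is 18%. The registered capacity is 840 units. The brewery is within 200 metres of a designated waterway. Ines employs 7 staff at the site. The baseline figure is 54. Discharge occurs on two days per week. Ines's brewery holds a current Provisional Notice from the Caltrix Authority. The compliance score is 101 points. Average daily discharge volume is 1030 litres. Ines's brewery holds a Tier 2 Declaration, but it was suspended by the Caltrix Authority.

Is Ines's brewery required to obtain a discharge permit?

Exception (a) requires that the operator holds a current Schedule F Declaration from the Caltrix Authority; but the Schedule F Declaration is not current, so (a) is unavailable.
Exception (b): the facility operates on a batch process; the wastewater is Schedule-A-only — every condition holds. Considering the limiting provisions: (h) is engaged (a current Provisional Notice is held), but is displaced by (i): (i) is triggered — a current Schedule G Waiver is held. (j) would limit (i) — the compliance score is 101 points, meeting the 91 points threshold — but (k) sets (j) aside: (k) is triggered — the brewery is within 200 m of a designated waterway. (l) would limit (k) — the baseline figure is 54, under the 59 limit — but (m) sets (l) aside: (m) is triggered — a current Standing Declaration is held. So (b) applies.
Exception (c) fails — the facility's floor area is 3,600 m², not less than 2,850 m².
Exception (d) does not apply: the coverage ratio is 18%, not less than 18%.
Exception (e) is satisfied on its face — the registered capacity is 840 units, meeting the 740 units threshold; average daily discharge volume is 1030 litres, below the 1330 litres limit. But: (n) applies — discharge temperature exceeds 35 °C. (e) is therefore removed.

No — exception (b) applies; Ines's brewery is not required to obtain a discharge permit.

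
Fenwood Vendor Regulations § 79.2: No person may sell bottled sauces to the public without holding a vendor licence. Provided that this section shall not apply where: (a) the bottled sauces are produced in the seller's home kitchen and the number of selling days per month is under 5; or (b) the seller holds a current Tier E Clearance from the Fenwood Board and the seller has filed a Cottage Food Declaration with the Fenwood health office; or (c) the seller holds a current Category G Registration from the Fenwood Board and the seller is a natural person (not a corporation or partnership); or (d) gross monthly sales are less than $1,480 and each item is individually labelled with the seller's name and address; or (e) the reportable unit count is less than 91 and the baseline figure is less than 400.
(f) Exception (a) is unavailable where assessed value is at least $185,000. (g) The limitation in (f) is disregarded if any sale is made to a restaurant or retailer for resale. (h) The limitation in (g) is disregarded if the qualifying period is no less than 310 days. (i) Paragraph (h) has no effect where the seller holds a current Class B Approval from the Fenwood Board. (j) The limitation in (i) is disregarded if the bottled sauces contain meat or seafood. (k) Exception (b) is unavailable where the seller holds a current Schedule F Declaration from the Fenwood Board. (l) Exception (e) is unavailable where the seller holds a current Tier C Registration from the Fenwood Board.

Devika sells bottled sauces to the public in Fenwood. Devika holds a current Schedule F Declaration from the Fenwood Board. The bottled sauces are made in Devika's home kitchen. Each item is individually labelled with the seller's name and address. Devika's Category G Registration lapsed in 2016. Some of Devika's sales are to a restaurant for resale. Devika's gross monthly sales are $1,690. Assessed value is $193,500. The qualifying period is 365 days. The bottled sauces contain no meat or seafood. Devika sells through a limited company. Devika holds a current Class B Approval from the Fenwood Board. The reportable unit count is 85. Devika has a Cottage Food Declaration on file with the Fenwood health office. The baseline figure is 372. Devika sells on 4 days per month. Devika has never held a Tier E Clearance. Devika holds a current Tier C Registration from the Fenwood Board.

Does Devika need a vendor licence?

All of (a)'s requirements are met (the bottled sauces are home-kitchen produced; the number of selling days per month is 4, under the 5 limit). Considering the limiting provisions: (f) is triggered (assessed value is $193,500, meeting the $185,000 threshold), but is set aside by (g): (g) applies — some sales are to a restaurant for resale. (h) operates (the qualifying period is 365 days, meeting the 310 days threshold), but is itself disapplied by (i): (i) is triggered — a current Class B Approval is held. (j) is not triggered (the bottled sauces contain no meat or seafood), so (i) stands. (a) remains available.
Exception (b) fails — no current Tier E Clearance is held.
Exception (c) fails — the Category G Registration is not current.
Exception (d) requires that gross monthly sales are less than $1,480; but gross monthly sales are $1,690, not less than $1,480, so (d) is unavailable.
All of (e)'s requirements are met (the reportable unit count is 85, less than the 91 limit; the baseline figure is 372, less than the 400 limit). However, paragraph (l) must be considered: (l) applies — a current Tier C Registration is held. Exception (e) does not apply.

No — exception (a) applies; Devika is not required to hold a vendor licence.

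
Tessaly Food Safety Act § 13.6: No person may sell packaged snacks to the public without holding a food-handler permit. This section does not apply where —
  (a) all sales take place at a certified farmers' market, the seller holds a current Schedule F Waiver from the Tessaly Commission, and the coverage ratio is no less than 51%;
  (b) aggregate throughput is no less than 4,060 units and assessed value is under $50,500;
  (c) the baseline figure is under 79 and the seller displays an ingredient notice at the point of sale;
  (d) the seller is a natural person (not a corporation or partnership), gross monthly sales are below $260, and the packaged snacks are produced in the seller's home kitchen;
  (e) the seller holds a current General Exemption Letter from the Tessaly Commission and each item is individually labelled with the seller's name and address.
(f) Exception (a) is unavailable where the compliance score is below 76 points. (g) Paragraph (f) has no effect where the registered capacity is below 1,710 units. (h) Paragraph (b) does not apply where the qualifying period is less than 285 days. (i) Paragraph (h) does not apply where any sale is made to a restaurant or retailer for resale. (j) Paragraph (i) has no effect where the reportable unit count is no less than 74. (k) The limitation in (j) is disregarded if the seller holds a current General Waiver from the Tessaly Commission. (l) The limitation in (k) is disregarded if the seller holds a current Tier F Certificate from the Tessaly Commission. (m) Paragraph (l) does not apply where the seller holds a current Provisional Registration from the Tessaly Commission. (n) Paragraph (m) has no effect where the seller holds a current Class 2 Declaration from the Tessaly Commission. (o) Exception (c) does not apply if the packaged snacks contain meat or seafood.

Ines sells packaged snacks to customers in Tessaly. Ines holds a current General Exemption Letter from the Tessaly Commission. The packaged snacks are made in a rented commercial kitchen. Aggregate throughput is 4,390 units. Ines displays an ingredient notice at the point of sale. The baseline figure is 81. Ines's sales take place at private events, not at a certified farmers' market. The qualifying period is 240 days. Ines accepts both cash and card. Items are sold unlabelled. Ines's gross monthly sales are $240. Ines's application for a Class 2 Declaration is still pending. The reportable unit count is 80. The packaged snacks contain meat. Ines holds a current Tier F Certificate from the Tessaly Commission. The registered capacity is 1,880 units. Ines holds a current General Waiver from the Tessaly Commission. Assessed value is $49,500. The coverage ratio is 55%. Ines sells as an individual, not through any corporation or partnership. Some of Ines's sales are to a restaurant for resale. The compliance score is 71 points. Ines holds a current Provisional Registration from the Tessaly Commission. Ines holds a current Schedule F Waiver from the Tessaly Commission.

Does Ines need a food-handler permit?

Exception (a) requires that all sales take place at a certified farmers' market; but sales are at private events, not a certified farmers' market, so (a) is unavailable.
Exception (b) is satisfied on its face — aggregate throughput is 4,390 units, meeting the 4,060 units threshold; assessed value is $49,500, under the $50,500 limit. Under paragraphs (h)–(n): (h) would limit (b) — the qualifying period is 240 days, less than the 285 days limit — but (i) sets (h) aside: (i) applies — some sales are to a restaurant for resale. (j) would limit (i) — the reportable unit count is 80, meeting the 74 threshold — but (k) sets (j) aside: (k) operates against (j): a current General Waiver is held. (l) would limit (k) — a current Tier F Certificate is held — but (m) sets (l) aside: (m) is engaged — a current Provisional Registration is held. (n) is not triggered (the Class 2 Declaration is not current), so (m) stands. (b) remains available.
Exception (c) requires that the baseline figure is under 79; but the baseline figure is 81, not under 79, so (c) is unavailable.
Exception (d) fails — the packaged snacks are made in a commercial kitchen, not a home kitchen.
Exception (e) fails — items are sold unlabelled.

No — exception (b) applies; Ines is not required to hold a food-handler permit.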